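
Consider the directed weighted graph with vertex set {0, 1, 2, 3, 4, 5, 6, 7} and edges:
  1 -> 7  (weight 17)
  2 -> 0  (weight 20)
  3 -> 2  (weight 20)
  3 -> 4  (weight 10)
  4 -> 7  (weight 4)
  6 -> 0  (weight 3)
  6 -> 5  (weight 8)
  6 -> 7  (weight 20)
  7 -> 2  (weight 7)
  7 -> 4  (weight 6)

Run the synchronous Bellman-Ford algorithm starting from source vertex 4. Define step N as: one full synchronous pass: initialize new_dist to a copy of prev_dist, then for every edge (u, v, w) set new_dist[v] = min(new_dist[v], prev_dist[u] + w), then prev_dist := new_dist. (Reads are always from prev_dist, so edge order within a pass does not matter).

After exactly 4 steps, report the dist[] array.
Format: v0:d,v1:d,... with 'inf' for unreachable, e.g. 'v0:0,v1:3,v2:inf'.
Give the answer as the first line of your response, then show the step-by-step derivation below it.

v0:31,v1:inf,v2:11,v3:inf,v4:0,v5:inf,v6:inf,v7:4

step 1: dist = v0:inf,v1:inf,v2:inf,v3:inf,v4:0,v5:inf,v6:inf,v7:4
step 2: dist = v0:inf,v1:inf,v2:11,v3:inf,v4:0,v5:inf,v6:inf,v7:4
step 3: dist = v0:31,v1:inf,v2:11,v3:inf,v4:0,v5:inf,v6:inf,v7:4
step 4: dist = v0:31,v1:inf,v2:11,v3:inf,v4:0,v5:inf,v6:inf,v7:4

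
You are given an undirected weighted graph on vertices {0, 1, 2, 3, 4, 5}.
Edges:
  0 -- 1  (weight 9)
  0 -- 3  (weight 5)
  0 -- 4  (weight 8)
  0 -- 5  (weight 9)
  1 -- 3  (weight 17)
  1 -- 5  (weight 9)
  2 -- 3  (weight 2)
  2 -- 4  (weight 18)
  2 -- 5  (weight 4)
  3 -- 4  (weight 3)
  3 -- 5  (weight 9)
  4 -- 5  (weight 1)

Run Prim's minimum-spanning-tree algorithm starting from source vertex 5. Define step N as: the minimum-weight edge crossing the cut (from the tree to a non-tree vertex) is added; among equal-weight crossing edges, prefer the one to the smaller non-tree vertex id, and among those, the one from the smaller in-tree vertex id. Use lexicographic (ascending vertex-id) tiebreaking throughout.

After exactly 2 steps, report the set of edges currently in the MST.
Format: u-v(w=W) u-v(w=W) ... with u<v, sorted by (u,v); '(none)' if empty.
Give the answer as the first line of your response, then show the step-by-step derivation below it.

3-4(w=3) 4-5(w=1)

step 1: add edge 4-5 (w=1); MST = {4-5(w=1)}
step 2: add edge 3-4 (w=3); MST = {3-4(w=3) 4-5(w=1)}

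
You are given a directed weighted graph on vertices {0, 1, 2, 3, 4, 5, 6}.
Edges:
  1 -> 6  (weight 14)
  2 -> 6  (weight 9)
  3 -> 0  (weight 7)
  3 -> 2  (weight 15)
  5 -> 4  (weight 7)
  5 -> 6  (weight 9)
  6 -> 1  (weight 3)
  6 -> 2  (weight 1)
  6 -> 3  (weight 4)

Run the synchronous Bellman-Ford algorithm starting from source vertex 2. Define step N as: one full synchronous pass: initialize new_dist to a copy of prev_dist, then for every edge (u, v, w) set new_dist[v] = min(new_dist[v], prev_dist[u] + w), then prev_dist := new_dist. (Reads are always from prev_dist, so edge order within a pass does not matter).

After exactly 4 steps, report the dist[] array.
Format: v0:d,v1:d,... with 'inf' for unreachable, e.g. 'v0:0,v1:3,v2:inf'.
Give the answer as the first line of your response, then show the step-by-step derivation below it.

v0:20,v1:12,v2:0,v3:13,v4:inf,v5:inf,v6:9

step 1: dist = v0:inf,v1:inf,v2:0,v3:inf,v4:inf,v5:inf,v6:9
step 2: dist = v0:inf,v1:12,v2:0,v3:13,v4:inf,v5:inf,v6:9
step 3: dist = v0:20,v1:12,v2:0,v3:13,v4:inf,v5:inf,v6:9
step 4: dist = v0:20,v1:12,v2:0,v3:13,v4:inf,v5:inf,v6:9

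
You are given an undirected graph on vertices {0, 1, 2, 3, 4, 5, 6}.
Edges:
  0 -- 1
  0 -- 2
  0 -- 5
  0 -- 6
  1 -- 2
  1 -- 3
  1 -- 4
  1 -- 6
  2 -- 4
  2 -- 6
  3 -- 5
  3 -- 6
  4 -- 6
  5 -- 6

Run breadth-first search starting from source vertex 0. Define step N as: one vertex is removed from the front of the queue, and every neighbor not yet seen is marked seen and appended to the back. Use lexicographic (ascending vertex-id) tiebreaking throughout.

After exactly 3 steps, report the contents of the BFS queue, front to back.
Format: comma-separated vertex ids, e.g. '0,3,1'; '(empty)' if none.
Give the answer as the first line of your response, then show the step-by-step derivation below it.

5,6,3,4

step 1: dequeue 0; queue=[1,2,5,6]; order=0
step 2: dequeue 1; queue=[2,5,6,3,4]; order=0,1
step 3: dequeue 2; queue=[5,6,3,4]; order=0,1,2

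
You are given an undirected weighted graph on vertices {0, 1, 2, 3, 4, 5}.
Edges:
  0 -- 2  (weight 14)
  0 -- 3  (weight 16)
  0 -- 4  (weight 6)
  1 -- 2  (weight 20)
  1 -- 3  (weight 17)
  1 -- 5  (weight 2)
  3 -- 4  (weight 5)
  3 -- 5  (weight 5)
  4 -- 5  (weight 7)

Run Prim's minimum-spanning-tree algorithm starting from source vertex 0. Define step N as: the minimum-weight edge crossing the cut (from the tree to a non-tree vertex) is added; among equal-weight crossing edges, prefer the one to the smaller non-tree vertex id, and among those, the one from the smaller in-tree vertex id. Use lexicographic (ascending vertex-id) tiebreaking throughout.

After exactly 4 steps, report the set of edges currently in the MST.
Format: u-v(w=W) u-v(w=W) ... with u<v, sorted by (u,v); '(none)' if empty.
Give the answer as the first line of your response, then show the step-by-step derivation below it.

0-4(w=6) 1-5(w=2) 3-4(w=5) 3-5(w=5)

step 1: add edge 0-4 (w=6); MST = {0-4(w=6)}
step 2: add edge 3-4 (w=5); MST = {0-4(w=6) 3-4(w=5)}
step 3: add edge 3-5 (w=5); MST = {0-4(w=6) 3-4(w=5) 3-5(w=5)}
step 4: add edge 1-5 (w=2); MST = {0-4(w=6) 1-5(w=2) 3-4(w=5) 3-5(w=5)}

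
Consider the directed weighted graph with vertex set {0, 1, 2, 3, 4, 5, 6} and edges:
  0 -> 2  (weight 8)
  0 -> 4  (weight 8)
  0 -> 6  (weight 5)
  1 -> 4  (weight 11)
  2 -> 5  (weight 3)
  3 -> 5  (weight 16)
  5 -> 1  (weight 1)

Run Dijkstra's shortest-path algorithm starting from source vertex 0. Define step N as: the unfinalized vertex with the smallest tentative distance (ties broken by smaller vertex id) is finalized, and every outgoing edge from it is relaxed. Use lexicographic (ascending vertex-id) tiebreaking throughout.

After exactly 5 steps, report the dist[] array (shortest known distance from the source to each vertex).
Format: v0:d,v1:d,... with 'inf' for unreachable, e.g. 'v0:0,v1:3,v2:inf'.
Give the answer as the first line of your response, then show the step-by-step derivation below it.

v0:0,v1:12,v2:8,v3:inf,v4:8,v5:11,v6:5

step 1: dist = v0:0,v1:inf,v2:8,v3:inf,v4:8,v5:inf,v6:5
step 2: dist = v0:0,v1:inf,v2:8,v3:inf,v4:8,v5:inf,v6:5
step 3: dist = v0:0,v1:inf,v2:8,v3:inf,v4:8,v5:11,v6:5
step 4: dist = v0:0,v1:inf,v2:8,v3:inf,v4:8,v5:11,v6:5
step 5: dist = v0:0,v1:12,v2:8,v3:inf,v4:8,v5:11,v6:5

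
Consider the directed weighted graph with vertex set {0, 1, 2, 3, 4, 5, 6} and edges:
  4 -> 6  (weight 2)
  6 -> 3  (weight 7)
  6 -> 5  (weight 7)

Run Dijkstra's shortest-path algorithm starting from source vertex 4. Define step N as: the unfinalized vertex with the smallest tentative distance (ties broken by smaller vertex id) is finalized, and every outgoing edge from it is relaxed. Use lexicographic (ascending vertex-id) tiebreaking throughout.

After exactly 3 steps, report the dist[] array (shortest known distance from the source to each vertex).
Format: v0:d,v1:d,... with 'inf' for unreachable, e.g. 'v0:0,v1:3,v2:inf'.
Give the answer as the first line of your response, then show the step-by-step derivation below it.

v0:inf,v1:inf,v2:inf,v3:9,v4:0,v5:9,v6:2

step 1: dist = v0:inf,v1:inf,v2:inf,v3:inf,v4:0,v5:inf,v6:2
step 2: dist = v0:inf,v1:inf,v2:inf,v3:9,v4:0,v5:9,v6:2
step 3: dist = v0:inf,v1:inf,v2:inf,v3:9,v4:0,v5:9,v6:2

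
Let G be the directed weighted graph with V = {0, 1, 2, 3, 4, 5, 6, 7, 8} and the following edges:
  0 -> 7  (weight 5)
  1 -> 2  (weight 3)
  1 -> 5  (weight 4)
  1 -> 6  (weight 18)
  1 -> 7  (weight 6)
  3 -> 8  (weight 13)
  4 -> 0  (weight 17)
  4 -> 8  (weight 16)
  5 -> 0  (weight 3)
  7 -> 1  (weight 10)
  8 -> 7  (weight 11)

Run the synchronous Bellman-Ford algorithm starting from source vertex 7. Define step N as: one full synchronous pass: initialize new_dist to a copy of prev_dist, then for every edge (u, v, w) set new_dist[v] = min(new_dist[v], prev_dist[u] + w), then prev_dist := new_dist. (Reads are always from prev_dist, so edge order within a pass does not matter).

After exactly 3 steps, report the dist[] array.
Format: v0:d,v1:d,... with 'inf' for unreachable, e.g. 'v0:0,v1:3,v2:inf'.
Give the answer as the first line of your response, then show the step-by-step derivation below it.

v0:17,v1:10,v2:13,v3:inf,v4:inf,v5:14,v6:28,v7:0,v8:inf

step 1: dist = v0:inf,v1:10,v2:inf,v3:inf,v4:inf,v5:inf,v6:inf,v7:0,v8:inf
step 2: dist = v0:inf,v1:10,v2:13,v3:inf,v4:inf,v5:14,v6:28,v7:0,v8:inf
step 3: dist = v0:17,v1:10,v2:13,v3:inf,v4:inf,v5:14,v6:28,v7:0,v8:inf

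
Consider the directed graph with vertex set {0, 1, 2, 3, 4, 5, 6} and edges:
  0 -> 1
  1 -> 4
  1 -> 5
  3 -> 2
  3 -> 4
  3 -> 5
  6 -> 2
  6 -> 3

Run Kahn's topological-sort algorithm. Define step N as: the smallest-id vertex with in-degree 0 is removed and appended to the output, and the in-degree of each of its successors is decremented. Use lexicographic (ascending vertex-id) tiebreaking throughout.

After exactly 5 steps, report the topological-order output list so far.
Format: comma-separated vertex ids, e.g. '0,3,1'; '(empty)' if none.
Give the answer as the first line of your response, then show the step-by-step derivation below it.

0,1,6,3,2

step 1: output 0; order=[0]; indeg=(0,0,2,1,2,2,0)
step 2: output 1; order=[0,1]; indeg=(0,0,2,1,1,1,0)
step 3: output 6; order=[0,1,6]; indeg=(0,0,1,0,1,1,0)
step 4: output 3; order=[0,1,6,3]; indeg=(0,0,0,0,0,0,0)
step 5: output 2; order=[0,1,6,3,2]; indeg=(0,0,0,0,0,0,0)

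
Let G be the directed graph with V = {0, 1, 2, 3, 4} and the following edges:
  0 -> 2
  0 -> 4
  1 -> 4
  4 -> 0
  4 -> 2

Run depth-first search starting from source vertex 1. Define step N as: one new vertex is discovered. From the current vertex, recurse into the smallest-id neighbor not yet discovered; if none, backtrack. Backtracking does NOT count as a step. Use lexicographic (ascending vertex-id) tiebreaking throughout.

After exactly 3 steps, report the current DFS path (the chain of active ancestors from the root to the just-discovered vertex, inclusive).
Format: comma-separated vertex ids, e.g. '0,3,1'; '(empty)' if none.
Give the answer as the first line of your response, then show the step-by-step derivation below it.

1,4,0

step 1: discover 1; path=1; order=1
step 2: discover 4; path=1>4; order=1,4
step 3: discover 0; path=1>4>0; order=1,4,0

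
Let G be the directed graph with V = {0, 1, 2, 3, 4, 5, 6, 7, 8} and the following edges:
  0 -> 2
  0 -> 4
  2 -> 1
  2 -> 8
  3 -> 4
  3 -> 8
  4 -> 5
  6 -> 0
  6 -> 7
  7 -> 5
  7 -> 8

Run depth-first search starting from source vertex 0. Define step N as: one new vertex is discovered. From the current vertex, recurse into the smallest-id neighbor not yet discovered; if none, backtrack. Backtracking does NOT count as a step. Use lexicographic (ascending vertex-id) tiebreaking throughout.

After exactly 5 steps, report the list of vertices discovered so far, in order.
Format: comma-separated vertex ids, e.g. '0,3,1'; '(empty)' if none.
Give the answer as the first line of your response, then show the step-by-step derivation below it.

0,2,1,8,4

step 1: discover 0; path=0; order=0
step 2: discover 2; path=0>2; order=0,2
step 3: discover 1; path=0>2>1; order=0,2,1
step 4: discover 8; path=0>2>8; order=0,2,1,8
step 5: discover 4; path=0>4; order=0,2,1,8,4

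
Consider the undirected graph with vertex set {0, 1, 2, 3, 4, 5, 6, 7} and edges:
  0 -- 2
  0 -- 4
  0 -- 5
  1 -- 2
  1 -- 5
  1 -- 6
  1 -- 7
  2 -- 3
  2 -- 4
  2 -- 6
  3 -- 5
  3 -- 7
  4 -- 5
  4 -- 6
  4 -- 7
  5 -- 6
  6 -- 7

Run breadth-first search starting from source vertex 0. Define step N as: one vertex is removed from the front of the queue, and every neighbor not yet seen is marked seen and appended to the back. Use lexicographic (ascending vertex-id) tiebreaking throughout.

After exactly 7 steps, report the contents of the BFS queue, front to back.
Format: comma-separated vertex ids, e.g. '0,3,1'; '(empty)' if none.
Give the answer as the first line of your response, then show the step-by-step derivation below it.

7

step 1: dequeue 0; queue=[2,4,5]; order=0
step 2: dequeue 2; queue=[4,5,1,3,6]; order=0,2
step 3: dequeue 4; queue=[5,1,3,6,7]; order=0,2,4
step 4: dequeue 5; queue=[1,3,6,7]; order=0,2,4,5
step 5: dequeue 1; queue=[3,6,7]; order=0,2,4,5,1
step 6: dequeue 3; queue=[6,7]; order=0,2,4,5,1,3
step 7: dequeue 6; queue=[7]; order=0,2,4,5,1,3,6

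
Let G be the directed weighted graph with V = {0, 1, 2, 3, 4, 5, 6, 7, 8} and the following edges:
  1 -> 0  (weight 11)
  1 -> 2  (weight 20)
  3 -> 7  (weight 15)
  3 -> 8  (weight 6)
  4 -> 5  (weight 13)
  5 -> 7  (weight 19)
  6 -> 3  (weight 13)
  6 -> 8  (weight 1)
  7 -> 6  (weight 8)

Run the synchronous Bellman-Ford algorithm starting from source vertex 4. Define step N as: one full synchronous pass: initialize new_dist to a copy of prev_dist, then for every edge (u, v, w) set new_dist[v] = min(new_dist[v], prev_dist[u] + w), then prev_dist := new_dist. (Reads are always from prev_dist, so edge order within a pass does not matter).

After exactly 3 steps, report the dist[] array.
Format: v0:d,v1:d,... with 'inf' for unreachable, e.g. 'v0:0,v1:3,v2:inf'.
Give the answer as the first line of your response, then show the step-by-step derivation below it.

v0:inf,v1:inf,v2:inf,v3:inf,v4:0,v5:13,v6:40,v7:32,v8:inf

step 1: dist = v0:inf,v1:inf,v2:inf,v3:inf,v4:0,v5:13,v6:inf,v7:inf,v8:inf
step 2: dist = v0:inf,v1:inf,v2:inf,v3:inf,v4:0,v5:13,v6:inf,v7:32,v8:inf
step 3: dist = v0:inf,v1:inf,v2:inf,v3:inf,v4:0,v5:13,v6:40,v7:32,v8:inf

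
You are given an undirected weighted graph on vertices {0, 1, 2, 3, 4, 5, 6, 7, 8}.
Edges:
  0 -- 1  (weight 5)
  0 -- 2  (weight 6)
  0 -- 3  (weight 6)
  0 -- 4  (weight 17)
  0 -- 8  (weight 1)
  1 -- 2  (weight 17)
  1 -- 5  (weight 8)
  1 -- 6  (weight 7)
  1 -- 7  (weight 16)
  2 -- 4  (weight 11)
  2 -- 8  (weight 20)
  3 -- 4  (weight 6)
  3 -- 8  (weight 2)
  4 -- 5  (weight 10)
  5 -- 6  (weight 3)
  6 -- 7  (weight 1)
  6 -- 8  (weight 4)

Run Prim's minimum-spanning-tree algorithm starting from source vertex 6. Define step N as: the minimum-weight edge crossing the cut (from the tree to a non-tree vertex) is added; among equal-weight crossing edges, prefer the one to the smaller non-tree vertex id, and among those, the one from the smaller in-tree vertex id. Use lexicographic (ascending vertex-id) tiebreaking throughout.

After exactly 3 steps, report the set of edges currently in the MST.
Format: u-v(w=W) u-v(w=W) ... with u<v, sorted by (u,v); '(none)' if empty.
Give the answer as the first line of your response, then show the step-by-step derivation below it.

5-6(w=3) 6-7(w=1) 6-8(w=4)

step 1: add edge 6-7 (w=1); MST = {6-7(w=1)}
step 2: add edge 5-6 (w=3); MST = {5-6(w=3) 6-7(w=1)}
step 3: add edge 6-8 (w=4); MST = {5-6(w=3) 6-7(w=1) 6-8(w=4)}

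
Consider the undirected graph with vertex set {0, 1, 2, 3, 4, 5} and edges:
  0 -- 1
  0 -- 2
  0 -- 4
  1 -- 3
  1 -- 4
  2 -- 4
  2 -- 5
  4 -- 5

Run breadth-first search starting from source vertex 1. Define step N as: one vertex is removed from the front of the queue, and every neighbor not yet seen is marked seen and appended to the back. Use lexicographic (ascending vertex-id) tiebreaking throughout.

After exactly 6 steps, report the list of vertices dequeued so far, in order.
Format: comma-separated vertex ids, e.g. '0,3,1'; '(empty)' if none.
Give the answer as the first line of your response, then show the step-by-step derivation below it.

1,0,3,4,2,5

step 1: dequeue 1; queue=[0,3,4]; order=1
step 2: dequeue 0; queue=[3,4,2]; order=1,0
step 3: dequeue 3; queue=[4,2]; order=1,0,3
step 4: dequeue 4; queue=[2,5]; order=1,0,3,4
step 5: dequeue 2; queue=[5]; order=1,0,3,4,2
step 6: dequeue 5; queue=[(empty)]; order=1,0,3,4,2,5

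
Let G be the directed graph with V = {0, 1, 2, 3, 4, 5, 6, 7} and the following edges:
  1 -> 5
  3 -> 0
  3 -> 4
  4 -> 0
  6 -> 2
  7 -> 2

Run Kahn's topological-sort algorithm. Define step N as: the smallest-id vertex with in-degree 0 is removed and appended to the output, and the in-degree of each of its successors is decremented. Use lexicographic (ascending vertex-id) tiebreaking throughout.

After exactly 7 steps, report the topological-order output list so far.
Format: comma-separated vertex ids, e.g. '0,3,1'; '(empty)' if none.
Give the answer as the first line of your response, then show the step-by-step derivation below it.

1,3,4,0,5,6,7

step 1: output 1; order=[1]; indeg=(2,0,2,0,1,0,0,0)
step 2: output 3; order=[1,3]; indeg=(1,0,2,0,0,0,0,0)
step 3: output 4; order=[1,3,4]; indeg=(0,0,2,0,0,0,0,0)
step 4: output 0; order=[1,3,4,0]; indeg=(0,0,2,0,0,0,0,0)
step 5: output 5; order=[1,3,4,0,5]; indeg=(0,0,2,0,0,0,0,0)
step 6: output 6; order=[1,3,4,0,5,6]; indeg=(0,0,1,0,0,0,0,0)
step 7: output 7; order=[1,3,4,0,5,6,7]; indeg=(0,0,0,0,0,0,0,0)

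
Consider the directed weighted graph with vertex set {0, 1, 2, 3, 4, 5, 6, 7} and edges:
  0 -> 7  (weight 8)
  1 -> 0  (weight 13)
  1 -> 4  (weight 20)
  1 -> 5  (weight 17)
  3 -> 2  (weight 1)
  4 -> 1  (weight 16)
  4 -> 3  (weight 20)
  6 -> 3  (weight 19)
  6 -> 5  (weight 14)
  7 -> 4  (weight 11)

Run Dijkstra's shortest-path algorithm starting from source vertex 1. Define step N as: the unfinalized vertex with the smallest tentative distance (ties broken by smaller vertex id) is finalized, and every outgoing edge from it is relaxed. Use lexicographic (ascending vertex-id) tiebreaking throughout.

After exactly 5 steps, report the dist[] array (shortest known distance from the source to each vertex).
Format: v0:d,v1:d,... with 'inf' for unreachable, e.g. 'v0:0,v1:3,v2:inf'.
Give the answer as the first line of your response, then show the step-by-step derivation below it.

v0:13,v1:0,v2:inf,v3:40,v4:20,v5:17,v6:inf,v7:21

step 1: dist = v0:13,v1:0,v2:inf,v3:inf,v4:20,v5:17,v6:inf,v7:inf
step 2: dist = v0:13,v1:0,v2:inf,v3:inf,v4:20,v5:17,v6:inf,v7:21
step 3: dist = v0:13,v1:0,v2:inf,v3:inf,v4:20,v5:17,v6:inf,v7:21
step 4: dist = v0:13,v1:0,v2:inf,v3:40,v4:20,v5:17,v6:inf,v7:21
step 5: dist = v0:13,v1:0,v2:inf,v3:40,v4:20,v5:17,v6:inf,v7:21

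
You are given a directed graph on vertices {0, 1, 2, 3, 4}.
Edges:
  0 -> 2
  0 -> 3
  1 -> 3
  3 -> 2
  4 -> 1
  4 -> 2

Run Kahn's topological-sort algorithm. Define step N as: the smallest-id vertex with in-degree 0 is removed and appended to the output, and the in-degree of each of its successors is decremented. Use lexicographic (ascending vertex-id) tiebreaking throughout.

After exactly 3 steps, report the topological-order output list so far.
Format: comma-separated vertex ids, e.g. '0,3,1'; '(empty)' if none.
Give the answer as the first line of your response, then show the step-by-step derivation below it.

0,4,1

step 1: output 0; order=[0]; indeg=(0,1,2,1,0)
step 2: output 4; order=[0,4]; indeg=(0,0,1,1,0)
step 3: output 1; order=[0,4,1]; indeg=(0,0,1,0,0)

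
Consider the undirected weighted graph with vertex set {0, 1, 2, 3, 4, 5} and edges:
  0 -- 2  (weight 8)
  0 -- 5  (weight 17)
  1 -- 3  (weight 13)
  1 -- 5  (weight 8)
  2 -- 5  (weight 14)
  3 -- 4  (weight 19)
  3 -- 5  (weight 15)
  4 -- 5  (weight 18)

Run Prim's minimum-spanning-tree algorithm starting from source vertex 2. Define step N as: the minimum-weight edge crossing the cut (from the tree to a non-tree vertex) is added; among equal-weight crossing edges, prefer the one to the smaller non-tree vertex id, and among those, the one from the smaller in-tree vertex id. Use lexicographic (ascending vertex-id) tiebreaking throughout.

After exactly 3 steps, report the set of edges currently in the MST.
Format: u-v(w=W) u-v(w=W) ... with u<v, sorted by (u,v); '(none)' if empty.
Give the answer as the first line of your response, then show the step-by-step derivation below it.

0-2(w=8) 1-5(w=8) 2-5(w=14)

step 1: add edge 0-2 (w=8); MST = {0-2(w=8)}
step 2: add edge 2-5 (w=14); MST = {0-2(w=8) 2-5(w=14)}
step 3: add edge 1-5 (w=8); MST = {0-2(w=8) 1-5(w=8) 2-5(w=14)}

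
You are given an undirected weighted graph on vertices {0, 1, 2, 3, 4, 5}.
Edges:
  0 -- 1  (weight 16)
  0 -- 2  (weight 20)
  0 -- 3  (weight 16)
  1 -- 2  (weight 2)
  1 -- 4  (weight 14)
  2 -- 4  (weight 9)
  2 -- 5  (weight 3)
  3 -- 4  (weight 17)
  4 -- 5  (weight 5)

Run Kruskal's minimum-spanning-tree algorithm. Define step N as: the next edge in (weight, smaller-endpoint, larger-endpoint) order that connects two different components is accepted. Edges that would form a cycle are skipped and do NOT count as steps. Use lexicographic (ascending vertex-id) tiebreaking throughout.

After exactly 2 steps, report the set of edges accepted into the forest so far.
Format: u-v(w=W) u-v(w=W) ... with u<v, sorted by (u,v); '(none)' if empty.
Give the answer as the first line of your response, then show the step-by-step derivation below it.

1-2(w=2) 2-5(w=3)

step 1: add edge 1-2 (w=2); MST = {1-2(w=2)}
step 2: add edge 2-5 (w=3); MST = {1-2(w=2) 2-5(w=3)}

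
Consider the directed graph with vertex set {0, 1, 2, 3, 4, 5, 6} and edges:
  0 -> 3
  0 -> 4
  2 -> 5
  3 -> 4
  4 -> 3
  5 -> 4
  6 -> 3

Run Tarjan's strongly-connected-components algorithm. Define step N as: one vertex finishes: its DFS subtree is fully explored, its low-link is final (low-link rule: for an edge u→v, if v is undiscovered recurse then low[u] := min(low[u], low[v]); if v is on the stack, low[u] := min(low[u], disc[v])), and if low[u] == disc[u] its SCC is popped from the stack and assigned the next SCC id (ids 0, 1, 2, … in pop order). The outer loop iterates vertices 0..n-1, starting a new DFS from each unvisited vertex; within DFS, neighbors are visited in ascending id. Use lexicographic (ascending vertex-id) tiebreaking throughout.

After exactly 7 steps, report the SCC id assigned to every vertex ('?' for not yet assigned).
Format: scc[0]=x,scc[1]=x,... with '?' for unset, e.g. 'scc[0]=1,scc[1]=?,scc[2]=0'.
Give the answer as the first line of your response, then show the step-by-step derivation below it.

scc[0]=1,scc[1]=2,scc[2]=4,scc[3]=0,scc[4]=0,scc[5]=3,scc[6]=5

step 1: low=(low[0]=0,low[1]=?,low[2]=?,low[3]=1,low[4]=1,low[5]=?,low[6]=?); scc=(scc[0]=?,scc[1]=?,scc[2]=?,scc[3]=?,scc[4]=?,scc[5]=?,scc[6]=?)
step 2: low=(low[0]=0,low[1]=?,low[2]=?,low[3]=1,low[4]=1,low[5]=?,low[6]=?); scc=(scc[0]=?,scc[1]=?,scc[2]=?,scc[3]=0,scc[4]=0,scc[5]=?,scc[6]=?)
step 3: low=(low[0]=0,low[1]=?,low[2]=?,low[3]=1,low[4]=1,low[5]=?,low[6]=?); scc=(scc[0]=1,scc[1]=?,scc[2]=?,scc[3]=0,scc[4]=0,scc[5]=?,scc[6]=?)
step 4: low=(low[0]=0,low[1]=3,low[2]=?,low[3]=1,low[4]=1,low[5]=?,low[6]=?); scc=(scc[0]=1,scc[1]=2,scc[2]=?,scc[3]=0,scc[4]=0,scc[5]=?,scc[6]=?)
step 5: low=(low[0]=0,low[1]=3,low[2]=4,low[3]=1,low[4]=1,low[5]=5,low[6]=?); scc=(scc[0]=1,scc[1]=2,scc[2]=?,scc[3]=0,scc[4]=0,scc[5]=3,scc[6]=?)
step 6: low=(low[0]=0,low[1]=3,low[2]=4,low[3]=1,low[4]=1,low[5]=5,low[6]=?); scc=(scc[0]=1,scc[1]=2,scc[2]=4,scc[3]=0,scc[4]=0,scc[5]=3,scc[6]=?)
step 7: low=(low[0]=0,low[1]=3,low[2]=4,low[3]=1,low[4]=1,low[5]=5,low[6]=6); scc=(scc[0]=1,scc[1]=2,scc[2]=4,scc[3]=0,scc[4]=0,scc[5]=3,scc[6]=5)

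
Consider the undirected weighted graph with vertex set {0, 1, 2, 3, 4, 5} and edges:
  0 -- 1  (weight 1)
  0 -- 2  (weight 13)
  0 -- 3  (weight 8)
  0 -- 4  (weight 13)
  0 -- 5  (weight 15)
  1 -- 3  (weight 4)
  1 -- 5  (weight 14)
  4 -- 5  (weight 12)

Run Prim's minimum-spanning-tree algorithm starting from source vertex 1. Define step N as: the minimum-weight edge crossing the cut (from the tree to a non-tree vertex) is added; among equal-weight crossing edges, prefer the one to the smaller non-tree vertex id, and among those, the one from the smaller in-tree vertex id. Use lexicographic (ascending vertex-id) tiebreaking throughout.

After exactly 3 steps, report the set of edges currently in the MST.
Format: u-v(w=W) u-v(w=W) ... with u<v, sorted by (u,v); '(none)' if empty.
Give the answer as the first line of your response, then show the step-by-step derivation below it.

0-1(w=1) 0-2(w=13) 1-3(w=4)

step 1: add edge 0-1 (w=1); MST = {0-1(w=1)}
step 2: add edge 1-3 (w=4); MST = {0-1(w=1) 1-3(w=4)}
step 3: add edge 0-2 (w=13); MST = {0-1(w=1) 0-2(w=13) 1-3(w=4)}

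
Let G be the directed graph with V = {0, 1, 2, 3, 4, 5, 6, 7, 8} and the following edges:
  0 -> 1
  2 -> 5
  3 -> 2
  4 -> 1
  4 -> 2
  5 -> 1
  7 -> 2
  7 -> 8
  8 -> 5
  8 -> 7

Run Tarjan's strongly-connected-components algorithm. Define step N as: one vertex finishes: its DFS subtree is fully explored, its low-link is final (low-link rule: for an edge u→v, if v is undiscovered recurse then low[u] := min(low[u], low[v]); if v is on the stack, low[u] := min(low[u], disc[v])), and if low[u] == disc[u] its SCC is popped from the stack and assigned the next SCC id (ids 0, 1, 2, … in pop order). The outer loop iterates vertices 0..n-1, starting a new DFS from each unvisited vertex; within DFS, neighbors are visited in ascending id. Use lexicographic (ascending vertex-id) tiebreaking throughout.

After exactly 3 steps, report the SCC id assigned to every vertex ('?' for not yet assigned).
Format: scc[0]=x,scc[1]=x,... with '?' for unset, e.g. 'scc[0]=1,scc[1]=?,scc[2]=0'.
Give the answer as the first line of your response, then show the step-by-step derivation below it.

scc[0]=1,scc[1]=0,scc[2]=?,scc[3]=?,scc[4]=?,scc[5]=2,scc[6]=?,scc[7]=?,scc[8]=?

step 1: low=(low[0]=0,low[1]=1,low[2]=?,low[3]=?,low[4]=?,low[5]=?,low[6]=?,low[7]=?,low[8]=?); scc=(scc[0]=?,scc[1]=0,scc[2]=?,scc[3]=?,scc[4]=?,scc[5]=?,scc[6]=?,scc[7]=?,scc[8]=?)
step 2: low=(low[0]=0,low[1]=1,low[2]=?,low[3]=?,low[4]=?,low[5]=?,low[6]=?,low[7]=?,low[8]=?); scc=(scc[0]=1,scc[1]=0,scc[2]=?,scc[3]=?,scc[4]=?,scc[5]=?,scc[6]=?,scc[7]=?,scc[8]=?)
step 3: low=(low[0]=0,low[1]=1,low[2]=2,low[3]=?,low[4]=?,low[5]=3,low[6]=?,low[7]=?,low[8]=?); scc=(scc[0]=1,scc[1]=0,scc[2]=?,scc[3]=?,scc[4]=?,scc[5]=2,scc[6]=?,scc[7]=?,scc[8]=?)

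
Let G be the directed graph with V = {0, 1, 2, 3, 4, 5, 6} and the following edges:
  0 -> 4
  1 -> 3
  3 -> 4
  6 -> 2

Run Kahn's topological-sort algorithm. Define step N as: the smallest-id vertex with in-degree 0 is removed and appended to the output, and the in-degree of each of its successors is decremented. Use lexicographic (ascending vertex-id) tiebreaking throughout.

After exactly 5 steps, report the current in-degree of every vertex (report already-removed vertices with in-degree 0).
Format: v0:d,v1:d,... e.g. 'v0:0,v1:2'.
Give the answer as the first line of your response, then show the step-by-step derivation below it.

v0:0,v1:0,v2:1,v3:0,v4:0,v5:0,v6:0

step 1: output 0; order=[0]; indeg=(0,0,1,1,1,0,0)
step 2: output 1; order=[0,1]; indeg=(0,0,1,0,1,0,0)
step 3: output 3; order=[0,1,3]; indeg=(0,0,1,0,0,0,0)
step 4: output 4; order=[0,1,3,4]; indeg=(0,0,1,0,0,0,0)
step 5: output 5; order=[0,1,3,4,5]; indeg=(0,0,1,0,0,0,0)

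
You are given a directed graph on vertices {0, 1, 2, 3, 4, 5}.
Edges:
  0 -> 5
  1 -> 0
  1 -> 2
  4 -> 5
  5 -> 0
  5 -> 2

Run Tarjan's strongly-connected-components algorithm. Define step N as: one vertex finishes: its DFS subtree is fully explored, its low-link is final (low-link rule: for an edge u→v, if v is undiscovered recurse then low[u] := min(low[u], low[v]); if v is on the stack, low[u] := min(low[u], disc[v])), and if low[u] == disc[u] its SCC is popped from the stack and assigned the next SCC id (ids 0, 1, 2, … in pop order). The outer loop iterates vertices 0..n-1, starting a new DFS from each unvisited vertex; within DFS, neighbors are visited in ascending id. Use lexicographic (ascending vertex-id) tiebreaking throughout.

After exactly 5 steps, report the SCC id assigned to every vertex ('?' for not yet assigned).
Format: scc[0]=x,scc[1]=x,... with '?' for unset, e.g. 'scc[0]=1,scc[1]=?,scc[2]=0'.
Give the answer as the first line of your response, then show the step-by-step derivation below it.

scc[0]=1,scc[1]=2,scc[2]=0,scc[3]=3,scc[4]=?,scc[5]=1

step 1: low=(low[0]=0,low[1]=?,low[2]=2,low[3]=?,low[4]=?,low[5]=0); scc=(scc[0]=?,scc[1]=?,scc[2]=0,scc[3]=?,scc[4]=?,scc[5]=?)
step 2: low=(low[0]=0,low[1]=?,low[2]=2,low[3]=?,low[4]=?,low[5]=0); scc=(scc[0]=?,scc[1]=?,scc[2]=0,scc[3]=?,scc[4]=?,scc[5]=?)
step 3: low=(low[0]=0,low[1]=?,low[2]=2,low[3]=?,low[4]=?,low[5]=0); scc=(scc[0]=1,scc[1]=?,scc[2]=0,scc[3]=?,scc[4]=?,scc[5]=1)
step 4: low=(low[0]=0,low[1]=3,low[2]=2,low[3]=?,low[4]=?,low[5]=0); scc=(scc[0]=1,scc[1]=2,scc[2]=0,scc[3]=?,scc[4]=?,scc[5]=1)
step 5: low=(low[0]=0,low[1]=3,low[2]=2,low[3]=4,low[4]=?,low[5]=0); scc=(scc[0]=1,scc[1]=2,scc[2]=0,scc[3]=3,scc[4]=?,scc[5]=1)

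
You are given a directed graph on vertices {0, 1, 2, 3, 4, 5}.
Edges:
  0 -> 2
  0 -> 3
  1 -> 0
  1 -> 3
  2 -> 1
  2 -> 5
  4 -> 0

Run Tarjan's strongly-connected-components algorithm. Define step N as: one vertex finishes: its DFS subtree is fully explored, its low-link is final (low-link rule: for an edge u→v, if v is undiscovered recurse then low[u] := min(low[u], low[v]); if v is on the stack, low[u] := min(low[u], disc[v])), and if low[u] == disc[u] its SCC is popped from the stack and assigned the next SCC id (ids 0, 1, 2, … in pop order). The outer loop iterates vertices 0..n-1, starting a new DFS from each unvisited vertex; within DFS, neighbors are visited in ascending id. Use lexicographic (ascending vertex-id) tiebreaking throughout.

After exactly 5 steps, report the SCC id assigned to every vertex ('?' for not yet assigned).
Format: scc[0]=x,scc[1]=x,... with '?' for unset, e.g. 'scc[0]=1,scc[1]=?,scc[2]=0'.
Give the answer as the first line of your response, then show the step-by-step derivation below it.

scc[0]=2,scc[1]=2,scc[2]=2,scc[3]=0,scc[4]=?,scc[5]=1

step 1: low=(low[0]=0,low[1]=0,low[2]=1,low[3]=3,low[4]=?,low[5]=?); scc=(scc[0]=?,scc[1]=?,scc[2]=?,scc[3]=0,scc[4]=?,scc[5]=?)
step 2: low=(low[0]=0,low[1]=0,low[2]=1,low[3]=3,low[4]=?,low[5]=?); scc=(scc[0]=?,scc[1]=?,scc[2]=?,scc[3]=0,scc[4]=?,scc[5]=?)
step 3: low=(low[0]=0,low[1]=0,low[2]=0,low[3]=3,low[4]=?,low[5]=4); scc=(scc[0]=?,scc[1]=?,scc[2]=?,scc[3]=0,scc[4]=?,scc[5]=1)
step 4: low=(low[0]=0,low[1]=0,low[2]=0,low[3]=3,low[4]=?,low[5]=4); scc=(scc[0]=?,scc[1]=?,scc[2]=?,scc[3]=0,scc[4]=?,scc[5]=1)
step 5: low=(low[0]=0,low[1]=0,low[2]=0,low[3]=3,low[4]=?,low[5]=4); scc=(scc[0]=2,scc[1]=2,scc[2]=2,scc[3]=0,scc[4]=?,scc[5]=1)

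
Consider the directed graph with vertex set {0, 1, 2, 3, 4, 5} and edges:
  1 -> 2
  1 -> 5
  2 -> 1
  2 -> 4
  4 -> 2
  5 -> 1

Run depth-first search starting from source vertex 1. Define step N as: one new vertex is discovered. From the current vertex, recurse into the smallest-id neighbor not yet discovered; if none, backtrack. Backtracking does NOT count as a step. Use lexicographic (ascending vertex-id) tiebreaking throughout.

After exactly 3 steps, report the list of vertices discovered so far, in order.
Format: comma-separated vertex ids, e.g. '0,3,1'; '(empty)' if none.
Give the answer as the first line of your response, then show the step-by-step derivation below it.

1,2,4

step 1: discover 1; path=1; order=1
step 2: discover 2; path=1>2; order=1,2
step 3: discover 4; path=1>2>4; order=1,2,4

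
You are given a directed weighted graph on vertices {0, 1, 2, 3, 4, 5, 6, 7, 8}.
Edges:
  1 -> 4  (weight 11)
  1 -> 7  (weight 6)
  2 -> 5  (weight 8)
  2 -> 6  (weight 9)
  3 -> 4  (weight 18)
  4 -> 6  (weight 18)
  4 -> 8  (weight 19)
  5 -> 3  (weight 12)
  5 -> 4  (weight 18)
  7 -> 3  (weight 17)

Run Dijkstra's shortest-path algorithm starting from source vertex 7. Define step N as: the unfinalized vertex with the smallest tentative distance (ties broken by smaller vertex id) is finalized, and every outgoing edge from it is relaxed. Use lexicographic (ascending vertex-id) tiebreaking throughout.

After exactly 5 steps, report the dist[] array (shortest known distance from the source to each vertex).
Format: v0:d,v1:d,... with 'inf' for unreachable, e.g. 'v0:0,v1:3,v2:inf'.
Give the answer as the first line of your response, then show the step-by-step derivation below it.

v0:inf,v1:inf,v2:inf,v3:17,v4:35,v5:inf,v6:53,v7:0,v8:54

step 1: dist = v0:inf,v1:inf,v2:inf,v3:17,v4:inf,v5:inf,v6:inf,v7:0,v8:inf
step 2: dist = v0:inf,v1:inf,v2:inf,v3:17,v4:35,v5:inf,v6:inf,v7:0,v8:inf
step 3: dist = v0:inf,v1:inf,v2:inf,v3:17,v4:35,v5:inf,v6:53,v7:0,v8:54
step 4: dist = v0:inf,v1:inf,v2:inf,v3:17,v4:35,v5:inf,v6:53,v7:0,v8:54
step 5: dist = v0:inf,v1:inf,v2:inf,v3:17,v4:35,v5:inf,v6:53,v7:0,v8:54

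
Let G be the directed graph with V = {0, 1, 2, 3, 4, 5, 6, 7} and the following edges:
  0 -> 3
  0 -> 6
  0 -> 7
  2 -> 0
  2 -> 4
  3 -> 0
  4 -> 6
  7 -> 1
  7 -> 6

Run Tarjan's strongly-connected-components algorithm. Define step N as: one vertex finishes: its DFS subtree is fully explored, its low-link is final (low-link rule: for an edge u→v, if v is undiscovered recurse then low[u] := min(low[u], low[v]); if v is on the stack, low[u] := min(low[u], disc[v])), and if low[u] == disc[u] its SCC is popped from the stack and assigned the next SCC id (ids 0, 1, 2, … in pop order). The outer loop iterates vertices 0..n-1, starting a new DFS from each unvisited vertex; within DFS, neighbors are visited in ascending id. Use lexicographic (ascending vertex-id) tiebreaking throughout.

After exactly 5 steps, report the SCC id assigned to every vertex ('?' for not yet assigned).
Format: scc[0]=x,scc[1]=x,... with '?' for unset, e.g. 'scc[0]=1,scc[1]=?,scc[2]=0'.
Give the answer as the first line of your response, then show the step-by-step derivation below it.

scc[0]=3,scc[1]=1,scc[2]=?,scc[3]=3,scc[4]=?,scc[5]=?,scc[6]=0,scc[7]=2

step 1: low=(low[0]=0,low[1]=?,low[2]=?,low[3]=0,low[4]=?,low[5]=?,low[6]=?,low[7]=?); scc=(scc[0]=?,scc[1]=?,scc[2]=?,scc[3]=?,scc[4]=?,scc[5]=?,scc[6]=?,scc[7]=?)
step 2: low=(low[0]=0,low[1]=?,low[2]=?,low[3]=0,low[4]=?,low[5]=?,low[6]=2,low[7]=?); scc=(scc[0]=?,scc[1]=?,scc[2]=?,scc[3]=?,scc[4]=?,scc[5]=?,scc[6]=0,scc[7]=?)
step 3: low=(low[0]=0,low[1]=4,low[2]=?,low[3]=0,low[4]=?,low[5]=?,low[6]=2,low[7]=3); scc=(scc[0]=?,scc[1]=1,scc[2]=?,scc[3]=?,scc[4]=?,scc[5]=?,scc[6]=0,scc[7]=?)
step 4: low=(low[0]=0,low[1]=4,low[2]=?,low[3]=0,low[4]=?,low[5]=?,low[6]=2,low[7]=3); scc=(scc[0]=?,scc[1]=1,scc[2]=?,scc[3]=?,scc[4]=?,scc[5]=?,scc[6]=0,scc[7]=2)
step 5: low=(low[0]=0,low[1]=4,low[2]=?,low[3]=0,low[4]=?,low[5]=?,low[6]=2,low[7]=3); scc=(scc[0]=3,scc[1]=1,scc[2]=?,scc[3]=3,scc[4]=?,scc[5]=?,scc[6]=0,scc[7]=2)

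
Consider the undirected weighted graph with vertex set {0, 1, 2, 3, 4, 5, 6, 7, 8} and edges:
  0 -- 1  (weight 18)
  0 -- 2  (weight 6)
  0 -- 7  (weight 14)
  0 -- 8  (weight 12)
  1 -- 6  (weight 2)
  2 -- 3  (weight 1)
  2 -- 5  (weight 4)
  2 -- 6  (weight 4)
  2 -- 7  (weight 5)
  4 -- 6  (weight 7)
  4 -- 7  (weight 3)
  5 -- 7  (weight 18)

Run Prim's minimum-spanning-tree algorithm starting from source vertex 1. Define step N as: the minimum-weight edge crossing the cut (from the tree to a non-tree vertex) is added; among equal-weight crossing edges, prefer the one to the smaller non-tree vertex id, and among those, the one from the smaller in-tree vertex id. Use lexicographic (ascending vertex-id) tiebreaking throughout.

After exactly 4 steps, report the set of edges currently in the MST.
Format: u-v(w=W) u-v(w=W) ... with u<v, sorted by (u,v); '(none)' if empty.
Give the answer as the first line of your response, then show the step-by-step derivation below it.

1-6(w=2) 2-3(w=1) 2-5(w=4) 2-6(w=4)

step 1: add edge 1-6 (w=2); MST = {1-6(w=2)}
step 2: add edge 2-6 (w=4); MST = {1-6(w=2) 2-6(w=4)}
step 3: add edge 2-3 (w=1); MST = {1-6(w=2) 2-3(w=1) 2-6(w=4)}
step 4: add edge 2-5 (w=4); MST = {1-6(w=2) 2-3(w=1) 2-5(w=4) 2-6(w=4)}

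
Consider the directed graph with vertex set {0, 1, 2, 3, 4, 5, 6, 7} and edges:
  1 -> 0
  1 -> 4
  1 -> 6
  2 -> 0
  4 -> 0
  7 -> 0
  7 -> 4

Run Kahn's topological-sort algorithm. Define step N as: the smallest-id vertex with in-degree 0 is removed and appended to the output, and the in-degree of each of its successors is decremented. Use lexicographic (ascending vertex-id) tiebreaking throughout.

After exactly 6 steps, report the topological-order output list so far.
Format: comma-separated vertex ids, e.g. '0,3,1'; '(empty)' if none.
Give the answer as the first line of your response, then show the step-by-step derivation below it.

1,2,3,5,6,7

step 1: output 1; order=[1]; indeg=(3,0,0,0,1,0,0,0)
step 2: output 2; order=[1,2]; indeg=(2,0,0,0,1,0,0,0)
step 3: output 3; order=[1,2,3]; indeg=(2,0,0,0,1,0,0,0)
step 4: output 5; order=[1,2,3,5]; indeg=(2,0,0,0,1,0,0,0)
step 5: output 6; order=[1,2,3,5,6]; indeg=(2,0,0,0,1,0,0,0)
step 6: output 7; order=[1,2,3,5,6,7]; indeg=(1,0,0,0,0,0,0,0)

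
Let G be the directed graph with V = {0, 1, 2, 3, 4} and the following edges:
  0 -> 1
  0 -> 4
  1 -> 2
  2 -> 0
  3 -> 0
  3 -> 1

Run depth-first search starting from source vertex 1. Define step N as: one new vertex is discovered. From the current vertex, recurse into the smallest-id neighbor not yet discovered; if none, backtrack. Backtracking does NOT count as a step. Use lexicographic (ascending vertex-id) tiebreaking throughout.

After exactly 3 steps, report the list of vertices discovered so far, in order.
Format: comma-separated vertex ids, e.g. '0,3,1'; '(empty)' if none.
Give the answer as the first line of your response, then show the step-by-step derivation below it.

1,2,0

step 1: discover 1; path=1; order=1
step 2: discover 2; path=1>2; order=1,2
step 3: discover 0; path=1>2>0; order=1,2,0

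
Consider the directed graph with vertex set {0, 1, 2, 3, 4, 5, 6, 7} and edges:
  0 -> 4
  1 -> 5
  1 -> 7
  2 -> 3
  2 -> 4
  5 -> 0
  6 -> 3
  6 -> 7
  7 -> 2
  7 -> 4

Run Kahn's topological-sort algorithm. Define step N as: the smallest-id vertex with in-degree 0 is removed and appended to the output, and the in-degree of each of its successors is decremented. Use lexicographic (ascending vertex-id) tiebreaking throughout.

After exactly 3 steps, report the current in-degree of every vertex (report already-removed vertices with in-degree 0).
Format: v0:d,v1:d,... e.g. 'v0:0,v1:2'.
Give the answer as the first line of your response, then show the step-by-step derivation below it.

v0:0,v1:0,v2:1,v3:2,v4:2,v5:0,v6:0,v7:1

step 1: output 1; order=[1]; indeg=(1,0,1,2,3,0,0,1)
step 2: output 5; order=[1,5]; indeg=(0,0,1,2,3,0,0,1)
step 3: output 0; order=[1,5,0]; indeg=(0,0,1,2,2,0,0,1)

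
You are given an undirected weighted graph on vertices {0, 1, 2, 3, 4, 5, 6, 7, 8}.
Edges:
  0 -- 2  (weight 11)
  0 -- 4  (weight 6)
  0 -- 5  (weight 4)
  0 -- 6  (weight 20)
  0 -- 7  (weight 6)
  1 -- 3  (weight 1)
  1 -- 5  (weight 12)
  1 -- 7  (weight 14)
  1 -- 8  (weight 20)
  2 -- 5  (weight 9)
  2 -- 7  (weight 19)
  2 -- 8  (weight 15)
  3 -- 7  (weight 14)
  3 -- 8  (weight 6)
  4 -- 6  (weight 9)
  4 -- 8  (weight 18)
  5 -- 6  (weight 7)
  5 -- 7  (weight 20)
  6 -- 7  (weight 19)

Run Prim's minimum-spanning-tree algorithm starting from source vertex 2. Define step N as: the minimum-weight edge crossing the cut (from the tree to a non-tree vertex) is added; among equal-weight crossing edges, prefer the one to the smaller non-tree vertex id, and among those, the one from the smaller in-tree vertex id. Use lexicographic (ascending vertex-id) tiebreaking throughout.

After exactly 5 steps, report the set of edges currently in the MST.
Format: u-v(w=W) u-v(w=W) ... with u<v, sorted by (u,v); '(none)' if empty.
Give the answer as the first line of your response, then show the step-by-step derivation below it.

0-4(w=6) 0-5(w=4) 0-7(w=6) 2-5(w=9) 5-6(w=7)

step 1: add edge 2-5 (w=9); MST = {2-5(w=9)}
step 2: add edge 0-5 (w=4); MST = {0-5(w=4) 2-5(w=9)}
step 3: add edge 0-4 (w=6); MST = {0-4(w=6) 0-5(w=4) 2-5(w=9)}
step 4: add edge 0-7 (w=6); MST = {0-4(w=6) 0-5(w=4) 0-7(w=6) 2-5(w=9)}
step 5: add edge 5-6 (w=7); MST = {0-4(w=6) 0-5(w=4) 0-7(w=6) 2-5(w=9) 5-6(w=7)}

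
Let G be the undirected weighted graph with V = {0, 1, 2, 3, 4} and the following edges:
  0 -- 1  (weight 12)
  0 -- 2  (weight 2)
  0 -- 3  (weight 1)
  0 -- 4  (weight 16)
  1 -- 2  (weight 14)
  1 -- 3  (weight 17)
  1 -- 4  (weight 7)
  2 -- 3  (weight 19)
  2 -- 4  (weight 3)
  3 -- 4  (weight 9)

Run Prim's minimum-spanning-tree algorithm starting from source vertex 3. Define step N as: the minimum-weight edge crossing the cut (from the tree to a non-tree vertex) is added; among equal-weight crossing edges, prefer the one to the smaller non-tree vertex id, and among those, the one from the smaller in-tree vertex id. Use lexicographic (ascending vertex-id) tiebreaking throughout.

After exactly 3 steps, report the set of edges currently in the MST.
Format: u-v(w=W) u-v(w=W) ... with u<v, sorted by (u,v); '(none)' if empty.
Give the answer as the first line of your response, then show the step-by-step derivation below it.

0-2(w=2) 0-3(w=1) 2-4(w=3)

step 1: add edge 0-3 (w=1); MST = {0-3(w=1)}
step 2: add edge 0-2 (w=2); MST = {0-2(w=2) 0-3(w=1)}
step 3: add edge 2-4 (w=3); MST = {0-2(w=2) 0-3(w=1) 2-4(w=3)}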